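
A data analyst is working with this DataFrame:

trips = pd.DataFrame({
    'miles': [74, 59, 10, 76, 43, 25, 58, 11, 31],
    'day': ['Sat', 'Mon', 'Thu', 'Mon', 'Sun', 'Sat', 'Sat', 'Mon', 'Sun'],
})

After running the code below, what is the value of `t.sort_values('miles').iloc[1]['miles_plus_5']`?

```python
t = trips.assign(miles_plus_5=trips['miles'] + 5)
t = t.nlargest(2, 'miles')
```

81

add column miles_plus_5 = trips['miles'] + 5:
   miles  day  miles_plus_5
0     74  Sat            79
1     59  Mon            64
2     10  Thu            15
3     76  Mon            81
4     43  Sun            48
5     25  Sat            30
6     58  Sat            63
7     11  Mon            16
8     31  Sun            36
take 2 rows with largest miles:
   miles  day  miles_plus_5
3     76  Mon            81
0     74  Sat            79
sort by miles:
   miles  day  miles_plus_5
0     74  Sat            79
3     76  Mon            81
Reading off the value at position 1, column 'miles_plus_5', we get 81.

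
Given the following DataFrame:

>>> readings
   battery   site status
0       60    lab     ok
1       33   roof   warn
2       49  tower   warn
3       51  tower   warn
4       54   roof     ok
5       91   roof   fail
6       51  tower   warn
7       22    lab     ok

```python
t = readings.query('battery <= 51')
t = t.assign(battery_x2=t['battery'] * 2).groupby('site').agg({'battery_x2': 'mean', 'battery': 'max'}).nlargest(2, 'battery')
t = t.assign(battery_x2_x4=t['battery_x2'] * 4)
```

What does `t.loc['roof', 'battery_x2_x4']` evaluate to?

filter rows where battery <= 51:
   battery   site status
1       33   roof   warn
2       49  tower   warn
3       51  tower   warn
6       51  tower   warn
7       22    lab     ok
add column battery_x2 = t['battery'] * 2:
   battery   site status  battery_x2
1       33   roof   warn          66
2       49  tower   warn          98
3       51  tower   warn         102
6       51  tower   warn         102
7       22    lab     ok          44
group by site: mean(battery_x2), max(battery):
       battery_x2  battery
site                      
lab     44.000000       22
roof    66.000000       33
tower  100.666667       51
take 2 rows with largest battery:
       battery_x2  battery
site                      
tower  100.666667       51
roof    66.000000       33
add column battery_x2_x4 = t['battery_x2'] * 4:
       battery_x2  battery  battery_x2_x4
site                                     
tower  100.666667       51     402.666667
roof    66.000000       33     264.000000

264.0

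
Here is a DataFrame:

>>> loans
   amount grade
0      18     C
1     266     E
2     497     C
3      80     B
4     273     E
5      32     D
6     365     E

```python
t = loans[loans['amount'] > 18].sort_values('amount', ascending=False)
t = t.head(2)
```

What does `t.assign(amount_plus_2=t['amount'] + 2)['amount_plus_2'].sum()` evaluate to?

filter rows where amount > 18:
   amount grade
1     266     E
2     497     C
3      80     B
4     273     E
5      32     D
6     365     E
sort by amount descending:
   amount grade
2     497     C
6     365     E
4     273     E
1     266     E
3      80     B
5      32     D
take first 2 rows:
   amount grade
2     497     C
6     365     E
add column amount_plus_2 = t['amount'] + 2:
   amount grade  amount_plus_2
2     497     C            499
6     365     E            367
Then the sum of column 'amount_plus_2': 866

866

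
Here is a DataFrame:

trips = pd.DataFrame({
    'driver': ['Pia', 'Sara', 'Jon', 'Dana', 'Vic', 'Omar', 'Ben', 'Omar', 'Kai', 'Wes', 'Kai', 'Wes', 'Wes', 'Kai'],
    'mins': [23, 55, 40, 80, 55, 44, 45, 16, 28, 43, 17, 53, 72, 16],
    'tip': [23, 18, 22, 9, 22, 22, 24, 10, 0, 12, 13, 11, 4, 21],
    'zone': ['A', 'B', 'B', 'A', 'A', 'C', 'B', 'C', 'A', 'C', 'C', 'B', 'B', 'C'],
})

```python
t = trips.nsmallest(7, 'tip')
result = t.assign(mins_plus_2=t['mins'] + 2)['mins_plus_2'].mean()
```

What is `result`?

46.1428571429

take 7 rows with smallest tip:
   driver  mins  tip zone
8     Kai    28    0    A
12    Wes    72    4    B
3    Dana    80    9    A
7    Omar    16   10    C
11    Wes    53   11    B
9     Wes    43   12    C
10    Kai    17   13    C
add column mins_plus_2 = t['mins'] + 2:
   driver  mins  tip zone  mins_plus_2
8     Kai    28    0    A           30
12    Wes    72    4    B           74
3    Dana    80    9    A           82
7    Omar    16   10    C           18
11    Wes    53   11    B           55
9     Wes    43   12    C           45
10    Kai    17   13    C           19
Taking the mean of column 'mins_plus_2' gives 46.1428571429.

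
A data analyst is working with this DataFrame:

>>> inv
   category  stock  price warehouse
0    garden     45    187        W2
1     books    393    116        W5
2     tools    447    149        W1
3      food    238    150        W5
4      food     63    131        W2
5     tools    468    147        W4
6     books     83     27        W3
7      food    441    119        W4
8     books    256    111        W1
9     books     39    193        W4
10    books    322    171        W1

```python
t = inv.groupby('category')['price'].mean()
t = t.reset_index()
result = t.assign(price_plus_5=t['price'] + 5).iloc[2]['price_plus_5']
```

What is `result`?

192.0

group by category, mean of price:
category
books     123.600000
food      133.333333
garden    187.000000
tools     148.000000
Name: price, dtype: float64
reset_index():
  category       price
0    books  123.600000
1     food  133.333333
2   garden  187.000000
3    tools  148.000000
add column price_plus_5 = t['price'] + 5:
  category       price  price_plus_5
0    books  123.600000    128.600000
1     food  133.333333    138.333333
2   garden  187.000000    192.000000
3    tools  148.000000    153.000000
The value at position 2, column 'price_plus_5' is 192.0.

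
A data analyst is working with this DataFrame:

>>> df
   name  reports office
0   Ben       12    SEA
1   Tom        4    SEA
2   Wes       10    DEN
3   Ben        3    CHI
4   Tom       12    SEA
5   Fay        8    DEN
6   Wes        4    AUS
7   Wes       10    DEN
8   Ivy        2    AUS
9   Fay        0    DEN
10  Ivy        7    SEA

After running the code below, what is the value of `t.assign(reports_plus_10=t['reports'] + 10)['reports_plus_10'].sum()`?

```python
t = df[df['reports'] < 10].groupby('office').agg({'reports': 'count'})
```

47

filter rows where reports < 10:
   name  reports office
1   Tom        4    SEA
3   Ben        3    CHI
5   Fay        8    DEN
6   Wes        4    AUS
8   Ivy        2    AUS
9   Fay        0    DEN
10  Ivy        7    SEA
group by office, count of reports:
        reports
office         
AUS           2
CHI           1
DEN           2
SEA           2
add column reports_plus_10 = t['reports'] + 10:
        reports  reports_plus_10
office                          
AUS           2               12
CHI           1               11
DEN           2               12
SEA           2               12
Reading off the sum of column 'reports_plus_10', we get 47.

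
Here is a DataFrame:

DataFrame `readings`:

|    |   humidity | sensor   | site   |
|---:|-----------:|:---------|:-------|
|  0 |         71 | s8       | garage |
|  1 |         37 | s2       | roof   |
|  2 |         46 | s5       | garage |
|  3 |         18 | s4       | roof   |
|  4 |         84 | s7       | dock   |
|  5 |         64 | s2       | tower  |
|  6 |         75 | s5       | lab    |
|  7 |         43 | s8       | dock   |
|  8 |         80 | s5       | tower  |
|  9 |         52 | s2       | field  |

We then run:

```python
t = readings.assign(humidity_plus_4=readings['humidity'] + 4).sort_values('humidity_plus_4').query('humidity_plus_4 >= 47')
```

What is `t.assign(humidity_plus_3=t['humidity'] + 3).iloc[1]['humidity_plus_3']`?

add column humidity_plus_4 = readings['humidity'] + 4:
   humidity sensor    site  humidity_plus_4
0        71     s8  garage               75
1        37     s2    roof               41
2        46     s5  garage               50
3        18     s4    roof               22
4        84     s7    dock               88
5        64     s2   tower               68
6        75     s5     lab               79
7        43     s8    dock               47
8        80     s5   tower               84
9        52     s2   field               56
sort by humidity_plus_4:
   humidity sensor    site  humidity_plus_4
3        18     s4    roof               22
1        37     s2    roof               41
7        43     s8    dock               47
2        46     s5  garage               50
9        52     s2   field               56
5        64     s2   tower               68
0        71     s8  garage               75
6        75     s5     lab               79
8        80     s5   tower               84
4        84     s7    dock               88
filter rows where humidity_plus_4 >= 47:
   humidity sensor    site  humidity_plus_4
7        43     s8    dock               47
2        46     s5  garage               50
9        52     s2   field               56
5        64     s2   tower               68
0        71     s8  garage               75
6        75     s5     lab               79
8        80     s5   tower               84
4        84     s7    dock               88
add column humidity_plus_3 = t['humidity'] + 3:
   humidity sensor    site  humidity_plus_4  humidity_plus_3
7        43     s8    dock               47               46
2        46     s5  garage               50               49
9        52     s2   field               56               55
5        64     s2   tower               68               67
0        71     s8  garage               75               74
6        75     s5     lab               79               78
8        80     s5   tower               84               83
4        84     s7    dock               88               87
The value at position 1, column 'humidity_plus_3' is 49.

49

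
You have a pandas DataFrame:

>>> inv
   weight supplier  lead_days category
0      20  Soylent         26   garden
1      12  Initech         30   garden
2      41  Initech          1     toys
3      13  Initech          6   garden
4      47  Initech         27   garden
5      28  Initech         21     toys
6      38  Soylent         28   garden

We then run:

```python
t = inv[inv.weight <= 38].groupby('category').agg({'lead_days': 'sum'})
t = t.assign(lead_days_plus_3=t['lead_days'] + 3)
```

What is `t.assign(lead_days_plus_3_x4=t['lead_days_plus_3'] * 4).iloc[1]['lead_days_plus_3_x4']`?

96

filter rows where weight <= 38:
   weight supplier  lead_days category
0      20  Soylent         26   garden
1      12  Initech         30   garden
3      13  Initech          6   garden
5      28  Initech         21     toys
6      38  Soylent         28   garden
group by category, sum of lead_days:
          lead_days
category           
garden           90
toys             21
add column lead_days_plus_3 = t['lead_days'] + 3:
          lead_days  lead_days_plus_3
category                             
garden           90                93
toys             21                24
add column lead_days_plus_3_x4 = t['lead_days_plus_3'] * 4:
          lead_days  lead_days_plus_3  lead_days_plus_3_x4
category                                                  
garden           90                93                  372
toys             21                24                   96
Then the value at position 1, column 'lead_days_plus_3_x4': 96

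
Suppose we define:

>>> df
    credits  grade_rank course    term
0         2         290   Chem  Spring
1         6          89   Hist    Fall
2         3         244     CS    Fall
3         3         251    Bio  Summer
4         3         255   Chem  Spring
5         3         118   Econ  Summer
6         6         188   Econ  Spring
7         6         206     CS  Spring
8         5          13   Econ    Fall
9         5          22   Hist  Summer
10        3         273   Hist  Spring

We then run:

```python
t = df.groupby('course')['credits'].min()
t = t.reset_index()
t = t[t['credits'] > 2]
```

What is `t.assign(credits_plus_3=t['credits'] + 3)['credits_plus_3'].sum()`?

24

group by course, min of credits:
course
Bio     3
CS      3
Chem    2
Econ    3
Hist    3
Name: credits, dtype: int64
reset_index():
  course  credits
0    Bio        3
1     CS        3
2   Chem        2
3   Econ        3
4   Hist        3
filter rows where credits > 2:
  course  credits
0    Bio        3
1     CS        3
3   Econ        3
4   Hist        3
add column credits_plus_3 = t['credits'] + 3:
  course  credits  credits_plus_3
0    Bio        3               6
1     CS        3               6
3   Econ        3               6
4   Hist        3               6
Then the sum of column 'credits_plus_3': 24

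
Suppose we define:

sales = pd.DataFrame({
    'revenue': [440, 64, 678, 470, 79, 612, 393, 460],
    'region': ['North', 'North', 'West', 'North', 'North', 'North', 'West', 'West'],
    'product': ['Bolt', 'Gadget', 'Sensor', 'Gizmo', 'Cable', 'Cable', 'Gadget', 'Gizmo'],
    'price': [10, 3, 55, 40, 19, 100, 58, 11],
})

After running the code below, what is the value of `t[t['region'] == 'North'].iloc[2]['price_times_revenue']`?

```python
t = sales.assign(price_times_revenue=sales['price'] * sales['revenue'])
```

add column price_times_revenue = sales['price'] * sales['revenue']:
   revenue region product  price  price_times_revenue
0      440  North    Bolt     10                 4400
1       64  North  Gadget      3                  192
2      678   West  Sensor     55                37290
3      470  North   Gizmo     40                18800
4       79  North   Cable     19                 1501
5      612  North   Cable    100                61200
6      393   West  Gadget     58                22794
7      460   West   Gizmo     11                 5060
filter rows where region == 'North':
   revenue region product  price  price_times_revenue
0      440  North    Bolt     10                 4400
1       64  North  Gadget      3                  192
3      470  North   Gizmo     40                18800
4       79  North   Cable     19                 1501
5      612  North   Cable    100                61200

18800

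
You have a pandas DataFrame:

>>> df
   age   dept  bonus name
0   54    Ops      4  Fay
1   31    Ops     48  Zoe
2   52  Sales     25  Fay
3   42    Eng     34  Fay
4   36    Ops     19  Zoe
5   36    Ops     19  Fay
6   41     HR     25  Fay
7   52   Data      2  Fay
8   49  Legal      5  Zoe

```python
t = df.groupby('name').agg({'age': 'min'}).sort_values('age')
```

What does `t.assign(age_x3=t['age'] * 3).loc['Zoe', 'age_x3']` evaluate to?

group by name, min of age:
      age
name     
Fay    36
Zoe    31
sort by age:
      age
name     
Zoe    31
Fay    36
add column age_x3 = t['age'] * 3:
      age  age_x3
name             
Zoe    31      93
Fay    36     108

93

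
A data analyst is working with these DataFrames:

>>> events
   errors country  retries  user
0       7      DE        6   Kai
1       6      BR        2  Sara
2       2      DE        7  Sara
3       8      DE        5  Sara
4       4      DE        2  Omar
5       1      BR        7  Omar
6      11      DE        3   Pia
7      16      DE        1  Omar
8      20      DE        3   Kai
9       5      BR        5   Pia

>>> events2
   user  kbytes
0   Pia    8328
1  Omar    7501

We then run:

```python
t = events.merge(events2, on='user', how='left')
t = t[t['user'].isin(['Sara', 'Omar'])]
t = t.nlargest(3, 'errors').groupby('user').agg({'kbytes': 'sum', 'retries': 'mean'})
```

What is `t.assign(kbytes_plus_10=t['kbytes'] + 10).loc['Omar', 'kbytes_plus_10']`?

7511.0

merge on 'user' (how='left') → 10 rows:
   errors country  retries  user  kbytes
0       7      DE        6   Kai     NaN
1       6      BR        2  Sara     NaN
2       2      DE        7  Sara     NaN
3       8      DE        5  Sara     NaN
4       4      DE        2  Omar  7501.0
5       1      BR        7  Omar  7501.0
6      11      DE        3   Pia  8328.0
7      16      DE        1  Omar  7501.0
8      20      DE        3   Kai     NaN
9       5      BR        5   Pia  8328.0
filter rows where user in ['Sara', 'Omar']:
   errors country  retries  user  kbytes
1       6      BR        2  Sara     NaN
2       2      DE        7  Sara     NaN
3       8      DE        5  Sara     NaN
4       4      DE        2  Omar  7501.0
5       1      BR        7  Omar  7501.0
7      16      DE        1  Omar  7501.0
take 3 rows with largest errors:
   errors country  retries  user  kbytes
7      16      DE        1  Omar  7501.0
3       8      DE        5  Sara     NaN
1       6      BR        2  Sara     NaN
group by user: sum(kbytes), mean(retries):
      kbytes  retries
user                 
Omar  7501.0      1.0
Sara     0.0      3.5
add column kbytes_plus_10 = t['kbytes'] + 10:
      kbytes  retries  kbytes_plus_10
user                                 
Omar  7501.0      1.0          7511.0
Sara     0.0      3.5            10.0
The value at row 'Omar', column 'kbytes_plus_10' is 7511.0.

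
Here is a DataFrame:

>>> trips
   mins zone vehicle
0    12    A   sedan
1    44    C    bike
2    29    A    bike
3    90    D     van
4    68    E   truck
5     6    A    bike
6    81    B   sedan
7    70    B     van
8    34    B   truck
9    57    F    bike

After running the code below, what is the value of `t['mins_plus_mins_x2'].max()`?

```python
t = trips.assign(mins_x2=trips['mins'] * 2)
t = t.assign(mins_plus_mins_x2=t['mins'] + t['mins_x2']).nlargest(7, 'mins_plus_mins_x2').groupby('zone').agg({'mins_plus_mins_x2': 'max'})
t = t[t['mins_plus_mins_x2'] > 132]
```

270

add column mins_x2 = trips['mins'] * 2:
   mins zone vehicle  mins_x2
0    12    A   sedan       24
1    44    C    bike       88
2    29    A    bike       58
3    90    D     van      180
4    68    E   truck      136
5     6    A    bike       12
6    81    B   sedan      162
7    70    B     van      140
8    34    B   truck       68
9    57    F    bike      114
add column mins_plus_mins_x2 = t['mins'] + t['mins_x2']:
   mins zone vehicle  mins_x2  mins_plus_mins_x2
0    12    A   sedan       24                 36
1    44    C    bike       88                132
2    29    A    bike       58                 87
3    90    D     van      180                270
4    68    E   truck      136                204
5     6    A    bike       12                 18
6    81    B   sedan      162                243
7    70    B     van      140                210
8    34    B   truck       68                102
9    57    F    bike      114                171
take 7 rows with largest mins_plus_mins_x2:
   mins zone vehicle  mins_x2  mins_plus_mins_x2
3    90    D     van      180                270
6    81    B   sedan      162                243
7    70    B     van      140                210
4    68    E   truck      136                204
9    57    F    bike      114                171
1    44    C    bike       88                132
8    34    B   truck       68                102
group by zone, max of mins_plus_mins_x2:
      mins_plus_mins_x2
zone                   
B                   243
C                   132
D                   270
E                   204
F                   171
filter rows where mins_plus_mins_x2 > 132:
      mins_plus_mins_x2
zone                   
B                   243
D                   270
E                   204
F                   171
Finally, max of column 'mins_plus_mins_x2' = 270.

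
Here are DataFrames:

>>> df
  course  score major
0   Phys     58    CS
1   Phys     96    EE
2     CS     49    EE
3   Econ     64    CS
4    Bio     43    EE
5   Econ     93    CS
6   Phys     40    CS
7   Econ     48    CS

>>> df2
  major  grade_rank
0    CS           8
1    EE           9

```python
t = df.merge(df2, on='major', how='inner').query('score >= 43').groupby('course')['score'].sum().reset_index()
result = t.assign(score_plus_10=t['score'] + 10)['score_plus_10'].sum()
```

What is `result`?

merge on 'major' (how='inner') → 8 rows:
  course  score major  grade_rank
0   Phys     58    CS           8
1   Phys     96    EE           9
2     CS     49    EE           9
3   Econ     64    CS           8
4    Bio     43    EE           9
5   Econ     93    CS           8
6   Phys     40    CS           8
7   Econ     48    CS           8
filter rows where score >= 43:
  course  score major  grade_rank
0   Phys     58    CS           8
1   Phys     96    EE           9
2     CS     49    EE           9
3   Econ     64    CS           8
4    Bio     43    EE           9
5   Econ     93    CS           8
7   Econ     48    CS           8
group by course, sum of score:
course
Bio      43
CS       49
Econ    205
Phys    154
Name: score, dtype: int64
reset_index():
  course  score
0    Bio     43
1     CS     49
2   Econ    205
3   Phys    154
add column score_plus_10 = t['score'] + 10:
  course  score  score_plus_10
0    Bio     43             53
1     CS     49             59
2   Econ    205            215
3   Phys    154            164
Reading off the sum of column 'score_plus_10', we get 491.

491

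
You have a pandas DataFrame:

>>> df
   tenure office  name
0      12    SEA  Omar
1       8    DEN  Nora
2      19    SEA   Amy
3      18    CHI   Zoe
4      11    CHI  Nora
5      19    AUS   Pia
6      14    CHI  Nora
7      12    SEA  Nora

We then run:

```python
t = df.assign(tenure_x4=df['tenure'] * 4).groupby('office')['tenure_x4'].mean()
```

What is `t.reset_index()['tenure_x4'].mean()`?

add column tenure_x4 = df['tenure'] * 4:
   tenure office  name  tenure_x4
0      12    SEA  Omar         48
1       8    DEN  Nora         32
2      19    SEA   Amy         76
3      18    CHI   Zoe         72
4      11    CHI  Nora         44
5      19    AUS   Pia         76
6      14    CHI  Nora         56
7      12    SEA  Nora         48
group by office, mean of tenure_x4:
office
AUS    76.000000
CHI    57.333333
DEN    32.000000
SEA    57.333333
Name: tenure_x4, dtype: float64
reset_index():
  office  tenure_x4
0    AUS  76.000000
1    CHI  57.333333
2    DEN  32.000000
3    SEA  57.333333
Reading off the mean of column 'tenure_x4', we get 55.6666666667.

55.6666666667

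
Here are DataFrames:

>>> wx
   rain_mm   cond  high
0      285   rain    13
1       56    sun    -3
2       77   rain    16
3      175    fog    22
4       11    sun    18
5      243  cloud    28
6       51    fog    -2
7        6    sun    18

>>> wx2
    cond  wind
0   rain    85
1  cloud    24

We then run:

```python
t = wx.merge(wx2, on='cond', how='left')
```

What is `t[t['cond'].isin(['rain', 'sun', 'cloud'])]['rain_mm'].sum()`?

678

merge on 'cond' (how='left') → 8 rows:
   rain_mm   cond  high  wind
0      285   rain    13  85.0
1       56    sun    -3   NaN
2       77   rain    16  85.0
3      175    fog    22   NaN
4       11    sun    18   NaN
5      243  cloud    28  24.0
6       51    fog    -2   NaN
7        6    sun    18   NaN
filter rows where cond in ['rain', 'sun', 'cloud']:
   rain_mm   cond  high  wind
0      285   rain    13  85.0
1       56    sun    -3   NaN
2       77   rain    16  85.0
4       11    sun    18   NaN
5      243  cloud    28  24.0
7        6    sun    18   NaN
Reading off the sum of column 'rain_mm', we get 678.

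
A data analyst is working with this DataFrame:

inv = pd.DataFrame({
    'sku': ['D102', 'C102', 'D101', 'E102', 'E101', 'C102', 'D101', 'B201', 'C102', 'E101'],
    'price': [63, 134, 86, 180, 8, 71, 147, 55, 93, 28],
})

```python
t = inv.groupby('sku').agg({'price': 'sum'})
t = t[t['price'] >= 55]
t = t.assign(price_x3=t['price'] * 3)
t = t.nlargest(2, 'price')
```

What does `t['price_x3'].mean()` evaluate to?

group by sku, sum of price:
      price
sku        
B201     55
C102    298
D101    233
D102     63
E101     36
E102    180
filter rows where price >= 55:
      price
sku        
B201     55
C102    298
D101    233
D102     63
E102    180
add column price_x3 = t['price'] * 3:
      price  price_x3
sku                  
B201     55       165
C102    298       894
D101    233       699
D102     63       189
E102    180       540
take 2 rows with largest price:
      price  price_x3
sku                  
C102    298       894
D101    233       699
Hence 796.5.

796.5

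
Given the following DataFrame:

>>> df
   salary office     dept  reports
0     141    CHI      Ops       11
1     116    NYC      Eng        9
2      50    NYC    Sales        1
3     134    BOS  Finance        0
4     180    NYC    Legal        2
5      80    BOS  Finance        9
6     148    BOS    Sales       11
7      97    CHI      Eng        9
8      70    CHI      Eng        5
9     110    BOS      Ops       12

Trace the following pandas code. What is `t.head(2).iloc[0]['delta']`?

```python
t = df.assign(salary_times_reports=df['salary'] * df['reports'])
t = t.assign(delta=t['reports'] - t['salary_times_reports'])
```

-1540

add column salary_times_reports = df['salary'] * df['reports']:
   salary office     dept  reports  salary_times_reports
0     141    CHI      Ops       11                  1551
1     116    NYC      Eng        9                  1044
2      50    NYC    Sales        1                    50
3     134    BOS  Finance        0                     0
4     180    NYC    Legal        2                   360
5      80    BOS  Finance        9                   720
6     148    BOS    Sales       11                  1628
7      97    CHI      Eng        9                   873
8      70    CHI      Eng        5                   350
9     110    BOS      Ops       12                  1320
add column delta = t['reports'] - t['salary_times_reports']:
   salary office     dept  reports  salary_times_reports  delta
0     141    CHI      Ops       11                  1551  -1540
1     116    NYC      Eng        9                  1044  -1035
2      50    NYC    Sales        1                    50    -49
3     134    BOS  Finance        0                     0      0
4     180    NYC    Legal        2                   360   -358
5      80    BOS  Finance        9                   720   -711
6     148    BOS    Sales       11                  1628  -1617
7      97    CHI      Eng        9                   873   -864
8      70    CHI      Eng        5                   350   -345
9     110    BOS      Ops       12                  1320  -1308
take first 2 rows:
   salary office dept  reports  salary_times_reports  delta
0     141    CHI  Ops       11                  1551  -1540
1     116    NYC  Eng        9                  1044  -1035
Taking the value at position 0, column 'delta' gives -1540.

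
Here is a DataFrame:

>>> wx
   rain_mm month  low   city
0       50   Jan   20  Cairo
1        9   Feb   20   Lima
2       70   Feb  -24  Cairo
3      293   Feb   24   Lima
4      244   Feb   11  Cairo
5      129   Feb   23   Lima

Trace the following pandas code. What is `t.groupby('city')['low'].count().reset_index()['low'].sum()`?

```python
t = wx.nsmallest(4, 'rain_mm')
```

take 4 rows with smallest rain_mm:
   rain_mm month  low   city
1        9   Feb   20   Lima
0       50   Jan   20  Cairo
2       70   Feb  -24  Cairo
5      129   Feb   23   Lima
group by city, count of low:
city
Cairo    2
Lima     2
Name: low, dtype: int64
reset_index():
    city  low
0  Cairo    2
1   Lima    2
The sum of column 'low' is 4.

4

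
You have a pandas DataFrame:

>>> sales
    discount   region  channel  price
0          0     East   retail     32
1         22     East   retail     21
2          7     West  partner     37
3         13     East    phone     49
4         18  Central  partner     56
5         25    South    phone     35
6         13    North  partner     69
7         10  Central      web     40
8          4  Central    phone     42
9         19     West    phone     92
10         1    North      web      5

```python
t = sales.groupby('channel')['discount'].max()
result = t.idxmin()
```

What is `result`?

web

group by channel, max of discount:
channel
partner    18
phone      25
retail     22
web        10
Name: discount, dtype: int64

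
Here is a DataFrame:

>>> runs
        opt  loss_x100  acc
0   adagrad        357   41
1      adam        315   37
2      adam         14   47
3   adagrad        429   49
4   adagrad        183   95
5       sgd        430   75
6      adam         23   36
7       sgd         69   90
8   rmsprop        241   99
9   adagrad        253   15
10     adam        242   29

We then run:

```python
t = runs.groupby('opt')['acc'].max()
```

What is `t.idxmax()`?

rmsprop

group by opt, max of acc:
opt
adagrad    95
adam       47
rmsprop    99
sgd        90
Name: acc, dtype: int64
label with the largest value → rmsprop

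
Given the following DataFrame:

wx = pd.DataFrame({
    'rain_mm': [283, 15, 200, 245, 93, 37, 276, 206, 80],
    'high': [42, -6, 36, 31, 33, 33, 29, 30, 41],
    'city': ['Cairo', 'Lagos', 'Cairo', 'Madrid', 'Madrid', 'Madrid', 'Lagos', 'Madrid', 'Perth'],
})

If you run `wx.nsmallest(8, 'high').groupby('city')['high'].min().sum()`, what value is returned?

101

take 8 rows with smallest high:
   rain_mm  high    city
1       15    -6   Lagos
6      276    29   Lagos
7      206    30  Madrid
3      245    31  Madrid
4       93    33  Madrid
5       37    33  Madrid
2      200    36   Cairo
8       80    41   Perth
group by city, min of high:
city
Cairo     36
Lagos     -6
Madrid    30
Perth     41
Name: high, dtype: int64
So sum() = 101.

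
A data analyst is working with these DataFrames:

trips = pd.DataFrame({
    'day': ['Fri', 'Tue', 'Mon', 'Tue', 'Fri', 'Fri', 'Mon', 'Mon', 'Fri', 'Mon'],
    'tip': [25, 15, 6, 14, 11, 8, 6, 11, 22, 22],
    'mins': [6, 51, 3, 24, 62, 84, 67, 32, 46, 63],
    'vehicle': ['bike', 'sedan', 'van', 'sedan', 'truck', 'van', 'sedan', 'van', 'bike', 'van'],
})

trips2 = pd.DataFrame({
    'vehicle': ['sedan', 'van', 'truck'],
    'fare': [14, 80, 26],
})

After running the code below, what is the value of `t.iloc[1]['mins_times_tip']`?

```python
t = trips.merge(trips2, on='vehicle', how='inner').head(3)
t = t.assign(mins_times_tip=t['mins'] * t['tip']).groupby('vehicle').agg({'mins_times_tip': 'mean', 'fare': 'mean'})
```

merge on 'vehicle' (how='inner') → 8 rows:
   day  tip  mins vehicle  fare
0  Tue   15    51   sedan    14
1  Mon    6     3     van    80
2  Tue   14    24   sedan    14
3  Fri   11    62   truck    26
4  Fri    8    84     van    80
5  Mon    6    67   sedan    14
6  Mon   11    32     van    80
7  Mon   22    63     van    80
take first 3 rows:
   day  tip  mins vehicle  fare
0  Tue   15    51   sedan    14
1  Mon    6     3     van    80
2  Tue   14    24   sedan    14
add column mins_times_tip = t['mins'] * t['tip']:
   day  tip  mins vehicle  fare  mins_times_tip
0  Tue   15    51   sedan    14             765
1  Mon    6     3     van    80              18
2  Tue   14    24   sedan    14             336
group by vehicle: mean(mins_times_tip), mean(fare):
         mins_times_tip  fare
vehicle                      
sedan             550.5  14.0
van                18.0  80.0
Hence 18.0.

18.0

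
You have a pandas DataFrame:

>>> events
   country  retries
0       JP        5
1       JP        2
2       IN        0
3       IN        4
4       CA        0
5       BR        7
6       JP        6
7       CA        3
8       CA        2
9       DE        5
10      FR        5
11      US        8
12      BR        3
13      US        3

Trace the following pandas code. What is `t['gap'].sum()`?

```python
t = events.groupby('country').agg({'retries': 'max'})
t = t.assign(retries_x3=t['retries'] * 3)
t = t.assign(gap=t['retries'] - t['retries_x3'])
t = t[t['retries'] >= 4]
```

-70

group by country, max of retries:
         retries
country         
BR             7
CA             3
DE             5
FR             5
IN             4
JP             6
US             8
add column retries_x3 = t['retries'] * 3:
         retries  retries_x3
country                     
BR             7          21
CA             3           9
DE             5          15
FR             5          15
IN             4          12
JP             6          18
US             8          24
add column gap = t['retries'] - t['retries_x3']:
         retries  retries_x3  gap
country                          
BR             7          21  -14
CA             3           9   -6
DE             5          15  -10
FR             5          15  -10
IN             4          12   -8
JP             6          18  -12
US             8          24  -16
filter rows where retries >= 4:
         retries  retries_x3  gap
country                          
BR             7          21  -14
DE             5          15  -10
FR             5          15  -10
IN             4          12   -8
JP             6          18  -12
US             8          24  -16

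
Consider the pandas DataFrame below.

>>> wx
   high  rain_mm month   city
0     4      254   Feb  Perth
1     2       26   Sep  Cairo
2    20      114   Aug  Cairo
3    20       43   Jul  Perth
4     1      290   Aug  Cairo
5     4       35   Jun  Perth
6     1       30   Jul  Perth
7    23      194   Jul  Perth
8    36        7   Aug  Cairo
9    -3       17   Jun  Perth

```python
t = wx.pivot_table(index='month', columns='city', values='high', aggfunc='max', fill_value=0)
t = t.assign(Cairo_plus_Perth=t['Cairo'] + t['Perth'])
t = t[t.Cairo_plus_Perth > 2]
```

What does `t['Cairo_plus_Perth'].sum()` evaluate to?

pivot: rows=month, cols=city, max(high):
city   Cairo  Perth
month              
Aug       36      0
Feb        0      4
Jul        0     23
Jun        0      4
Sep        2      0
add column Cairo_plus_Perth = t['Cairo'] + t['Perth']:
city   Cairo  Perth  Cairo_plus_Perth
month                                
Aug       36      0                36
Feb        0      4                 4
Jul        0     23                23
Jun        0      4                 4
Sep        2      0                 2
filter rows where Cairo_plus_Perth > 2:
city   Cairo  Perth  Cairo_plus_Perth
month                                
Aug       36      0                36
Feb        0      4                 4
Jul        0     23                23
Jun        0      4                 4
The sum of column 'Cairo_plus_Perth' is 67.

67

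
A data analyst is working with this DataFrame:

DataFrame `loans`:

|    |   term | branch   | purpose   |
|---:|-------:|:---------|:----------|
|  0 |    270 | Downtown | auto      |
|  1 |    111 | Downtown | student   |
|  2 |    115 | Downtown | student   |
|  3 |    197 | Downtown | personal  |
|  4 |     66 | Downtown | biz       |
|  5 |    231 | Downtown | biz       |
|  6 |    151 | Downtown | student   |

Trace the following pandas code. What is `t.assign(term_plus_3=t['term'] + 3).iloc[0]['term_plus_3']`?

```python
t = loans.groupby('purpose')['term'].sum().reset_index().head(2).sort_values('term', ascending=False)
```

group by purpose, sum of term:
purpose
auto        270
biz         297
personal    197
student     377
Name: term, dtype: int64
reset_index():
    purpose  term
0      auto   270
1       biz   297
2  personal   197
3   student   377
take first 2 rows:
  purpose  term
0    auto   270
1     biz   297
sort by term descending:
  purpose  term
1     biz   297
0    auto   270
add column term_plus_3 = t['term'] + 3:
  purpose  term  term_plus_3
1     biz   297          300
0    auto   270          273
The value at position 0, column 'term_plus_3' is 300.

300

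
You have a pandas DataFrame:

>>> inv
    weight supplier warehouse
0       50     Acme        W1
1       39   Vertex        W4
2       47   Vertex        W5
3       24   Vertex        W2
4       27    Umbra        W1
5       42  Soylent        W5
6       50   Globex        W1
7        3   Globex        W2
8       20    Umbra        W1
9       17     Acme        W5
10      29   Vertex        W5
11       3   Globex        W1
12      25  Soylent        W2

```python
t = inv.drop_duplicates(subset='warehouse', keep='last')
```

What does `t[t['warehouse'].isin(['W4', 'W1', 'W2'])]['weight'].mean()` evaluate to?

22.3333333333

drop duplicate warehouse (keep=last):
    weight supplier warehouse
1       39   Vertex        W4
10      29   Vertex        W5
11       3   Globex        W1
12      25  Soylent        W2
filter rows where warehouse in ['W4', 'W1', 'W2']:
    weight supplier warehouse
1       39   Vertex        W4
11       3   Globex        W1
12      25  Soylent        W2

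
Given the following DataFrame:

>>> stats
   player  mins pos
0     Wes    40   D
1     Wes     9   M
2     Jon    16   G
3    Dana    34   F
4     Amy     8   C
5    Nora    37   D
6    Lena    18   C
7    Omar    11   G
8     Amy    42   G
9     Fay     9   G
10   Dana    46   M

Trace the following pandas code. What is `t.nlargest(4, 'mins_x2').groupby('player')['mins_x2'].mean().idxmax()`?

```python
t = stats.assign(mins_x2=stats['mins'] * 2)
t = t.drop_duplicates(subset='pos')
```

Dana

add column mins_x2 = stats['mins'] * 2:
   player  mins pos  mins_x2
0     Wes    40   D       80
1     Wes     9   M       18
2     Jon    16   G       32
3    Dana    34   F       68
4     Amy     8   C       16
5    Nora    37   D       74
6    Lena    18   C       36
7    Omar    11   G       22
8     Amy    42   G       84
9     Fay     9   G       18
10   Dana    46   M       92
drop duplicate pos (keep=first):
  player  mins pos  mins_x2
0    Wes    40   D       80
1    Wes     9   M       18
2    Jon    16   G       32
3   Dana    34   F       68
4    Amy     8   C       16
take 4 rows with largest mins_x2:
  player  mins pos  mins_x2
0    Wes    40   D       80
3   Dana    34   F       68
2    Jon    16   G       32
1    Wes     9   M       18
group by player, mean of mins_x2:
player
Dana    68.0
Jon     32.0
Wes     49.0
Name: mins_x2, dtype: float64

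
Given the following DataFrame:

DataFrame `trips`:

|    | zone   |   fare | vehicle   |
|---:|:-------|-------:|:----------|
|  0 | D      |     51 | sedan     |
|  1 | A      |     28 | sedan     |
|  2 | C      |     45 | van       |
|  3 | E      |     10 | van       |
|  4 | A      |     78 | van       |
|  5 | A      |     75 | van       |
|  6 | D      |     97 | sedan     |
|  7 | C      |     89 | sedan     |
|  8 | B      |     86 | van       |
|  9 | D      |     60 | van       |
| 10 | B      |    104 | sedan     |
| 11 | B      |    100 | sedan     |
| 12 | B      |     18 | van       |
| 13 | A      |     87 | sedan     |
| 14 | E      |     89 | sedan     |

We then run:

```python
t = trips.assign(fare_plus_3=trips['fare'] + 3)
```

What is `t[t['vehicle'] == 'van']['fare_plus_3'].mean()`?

56.1428571429

add column fare_plus_3 = trips['fare'] + 3:
   zone  fare vehicle  fare_plus_3
0     D    51   sedan           54
1     A    28   sedan           31
2     C    45     van           48
3     E    10     van           13
4     A    78     van           81
5     A    75     van           78
6     D    97   sedan          100
7     C    89   sedan           92
8     B    86     van           89
9     D    60     van           63
10    B   104   sedan          107
11    B   100   sedan          103
12    B    18     van           21
13    A    87   sedan           90
14    E    89   sedan           92
filter rows where vehicle == 'van':
   zone  fare vehicle  fare_plus_3
2     C    45     van           48
3     E    10     van           13
4     A    78     van           81
5     A    75     van           78
8     B    86     van           89
9     D    60     van           63
12    B    18     van           21
Reading off the mean of column 'fare_plus_3', we get 56.1428571429.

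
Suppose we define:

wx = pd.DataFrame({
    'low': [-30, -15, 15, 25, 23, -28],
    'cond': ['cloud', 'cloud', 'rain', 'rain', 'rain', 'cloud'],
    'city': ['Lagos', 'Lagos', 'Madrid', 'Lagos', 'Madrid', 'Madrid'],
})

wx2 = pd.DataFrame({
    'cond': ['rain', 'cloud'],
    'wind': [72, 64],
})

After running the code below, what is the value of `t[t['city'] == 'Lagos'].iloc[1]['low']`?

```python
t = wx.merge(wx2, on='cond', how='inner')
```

merge on 'cond' (how='inner') → 6 rows:
   low   cond    city  wind
0  -30  cloud   Lagos    64
1  -15  cloud   Lagos    64
2   15   rain  Madrid    72
3   25   rain   Lagos    72
4   23   rain  Madrid    72
5  -28  cloud  Madrid    64
filter rows where city == 'Lagos':
   low   cond   city  wind
0  -30  cloud  Lagos    64
1  -15  cloud  Lagos    64
3   25   rain  Lagos    72
The value at position 1, column 'low' is -15.

-15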